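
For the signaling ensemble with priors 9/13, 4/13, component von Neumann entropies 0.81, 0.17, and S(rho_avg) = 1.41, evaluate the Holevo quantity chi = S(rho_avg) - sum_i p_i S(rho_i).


chi = S(rho) - sum_i p_i * S(rho_i)
Weighted entropy = 9/13 * 0.81 + 4/13 * 0.17
= 0.6131
chi = 1.41 - 0.6131
= 0.7969

0.7969


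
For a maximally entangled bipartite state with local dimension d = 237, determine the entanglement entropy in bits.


For a maximally entangled state in d x d:
S = log2(d) = log2(237)
= 7.8887

7.8887


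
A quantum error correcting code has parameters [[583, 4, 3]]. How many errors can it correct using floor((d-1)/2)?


Code parameters: [[583, 4, 3]], distance d = 3.
Number of correctable errors = floor((d-1)/2)
= floor((3 - 1)/2)
= floor(2/2)
= 1

1


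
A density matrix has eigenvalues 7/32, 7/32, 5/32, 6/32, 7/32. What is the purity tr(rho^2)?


tr(rho^2) = sum of eigenvalues squared
= (7/32)^2 + (7/32)^2 + (5/32)^2 + (6/32)^2 + (7/32)^2
= (49 + 49 + 25 + 36 + 49) / 1024
= 208/1024
= 0.2031

0.2031


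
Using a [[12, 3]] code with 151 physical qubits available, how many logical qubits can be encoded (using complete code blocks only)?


Each code block uses 12 physical qubits for 3 logical qubit(s).
Number of complete blocks = floor(151 / 12) = 12
Logical qubits = 12 * 3
= 36

36


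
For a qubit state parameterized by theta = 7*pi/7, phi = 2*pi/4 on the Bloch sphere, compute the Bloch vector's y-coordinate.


theta = 3.1416, phi = 1.5708
r_y = sin(theta)*sin(phi) = 0.0000 * 1.0000
r_y = 0.0000

0.0000


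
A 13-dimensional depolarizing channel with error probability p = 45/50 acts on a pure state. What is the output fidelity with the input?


F = (1-p) + p/d
= (1 - 0.9000) + 0.9000/13
= 0.1000 + 0.0692
= 0.1692

0.1692


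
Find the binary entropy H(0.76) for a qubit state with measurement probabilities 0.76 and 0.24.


S = -p*log2(p) - (1-p)*log2(1-p)
p = 0.7600, 1-p = 0.2400
= -0.7600 * log2(0.7600) - 0.2400 * log2(0.2400)
= -(-0.3009) - (-0.4941)
= 0.7950

0.7950


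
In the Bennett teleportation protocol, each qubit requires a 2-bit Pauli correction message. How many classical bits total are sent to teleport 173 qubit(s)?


Quantum teleportation requires 2 classical bits per qubit teleported.
173 qubit(s) -> 2 * 173 = 346 classical bits

346


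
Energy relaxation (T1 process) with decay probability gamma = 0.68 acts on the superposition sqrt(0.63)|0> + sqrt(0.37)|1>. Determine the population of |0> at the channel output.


For amplitude damping with parameter gamma on state sqrt(a)|0> + sqrt(b)|1>:
alpha^2 = 0.63, beta^2 = 0.37
P(|0>) = alpha^2 + gamma * beta^2
= 0.63 + 0.68 * 0.37
= 0.63 + 0.2516
= 0.8816

0.8816


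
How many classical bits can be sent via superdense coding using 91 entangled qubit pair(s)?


Superdense coding allows 2 classical bits per shared entangled pair.
91 pair(s) -> 2 * 91 = 182 classical bits

182


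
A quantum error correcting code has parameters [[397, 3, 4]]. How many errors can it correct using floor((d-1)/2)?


Code parameters: [[397, 3, 4]], distance d = 4.
Number of correctable errors = floor((d-1)/2)
= floor((4 - 1)/2)
= floor(3/2)
= 1

1


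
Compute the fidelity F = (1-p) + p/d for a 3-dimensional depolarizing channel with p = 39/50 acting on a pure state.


F = (1-p) + p/d
= (1 - 0.7800) + 0.7800/3
= 0.2200 + 0.2600
= 0.4800

0.4800


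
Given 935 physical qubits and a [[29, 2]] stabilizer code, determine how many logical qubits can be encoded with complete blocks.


Each code block uses 29 physical qubits for 2 logical qubit(s).
Number of complete blocks = floor(935 / 29) = 32
Logical qubits = 32 * 2
= 64

64


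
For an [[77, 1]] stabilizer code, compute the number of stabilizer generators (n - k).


For an [[n,k]] stabilizer code:
Number of stabilizer generators = n - k
= 77 - 1
= 76

76


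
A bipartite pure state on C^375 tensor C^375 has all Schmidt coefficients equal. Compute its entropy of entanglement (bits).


For a maximally entangled state in d x d:
S = log2(d) = log2(375)
= 8.5507

8.5507


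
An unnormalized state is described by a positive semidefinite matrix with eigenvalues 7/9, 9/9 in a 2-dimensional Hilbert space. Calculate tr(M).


tr(M) = sum of eigenvalues
= 7/9 + 9/9
= 16/9
= 1.7778

1.7778


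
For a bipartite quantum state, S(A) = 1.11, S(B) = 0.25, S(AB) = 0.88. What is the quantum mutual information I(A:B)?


I(A:B) = S(A) + S(B) - S(AB)
= 1.11 + 0.25 - 0.88
= 0.4800

0.4800


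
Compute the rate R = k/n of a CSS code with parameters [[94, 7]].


Code rate R = k/n
= 7/94
= 0.0745

0.0745


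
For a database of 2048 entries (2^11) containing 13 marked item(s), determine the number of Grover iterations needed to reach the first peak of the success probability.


After j Grover iterations the success probability is P(j) = sin^2((2j+1)*theta), where sin(theta) = sqrt(k/N).
N = 2^11 = 2048, k = 13
sin(theta) = sqrt(k/N) = 0.0796721799
theta = arcsin(sqrt(k/N)) = 0.07975671018 rad
P(j) reaches its first maximum when (2j+1)*theta is as close as possible to pi/2, i.e. j = round(pi/(4*theta) - 1/2).
pi/(4*theta) - 1/2 = 9.3474
(For comparison, the common estimate pi/4 * sqrt(N/k) = 9.8579; the exact maximiser is used here.)
Optimal iterations = 9

9


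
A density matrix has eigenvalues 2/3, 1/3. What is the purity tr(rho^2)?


tr(rho^2) = sum of eigenvalues squared
= (2/3)^2 + (1/3)^2
= (4 + 1) / 9
= 5/9
= 0.5556

0.5556


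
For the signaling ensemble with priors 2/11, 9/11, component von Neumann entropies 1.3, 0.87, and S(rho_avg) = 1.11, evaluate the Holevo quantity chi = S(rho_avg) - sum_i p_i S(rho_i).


chi = S(rho) - sum_i p_i * S(rho_i)
Weighted entropy = 2/11 * 1.3 + 9/11 * 0.87
= 0.9482
chi = 1.11 - 0.9482
= 0.1618

0.1618


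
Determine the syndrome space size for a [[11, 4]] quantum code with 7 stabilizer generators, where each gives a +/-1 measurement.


Each stabilizer generator gives a binary (+1 or -1) measurement outcome.
With 7 independent generators:
Total syndromes = 2^7
= 128

128


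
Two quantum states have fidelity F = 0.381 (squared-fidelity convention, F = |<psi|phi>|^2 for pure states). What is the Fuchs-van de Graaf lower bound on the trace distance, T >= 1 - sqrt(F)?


Fuchs-van de Graaf (squared-fidelity convention): 1 - sqrt(F) <= T <= sqrt(1 - F).
Lower bound: T >= 1 - sqrt(F)
sqrt(F) = sqrt(0.381) = 0.6173
T >= 1 - 0.6173
T >= 0.3827

0.3827


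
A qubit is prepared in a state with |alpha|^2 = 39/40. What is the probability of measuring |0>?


|alpha|^2 = 39/40 = 0.9750
|beta|^2 = 1 - 39/40 = 1/40 = 0.0250
P(|0>) = |alpha|^2 = 0.9750

0.9750


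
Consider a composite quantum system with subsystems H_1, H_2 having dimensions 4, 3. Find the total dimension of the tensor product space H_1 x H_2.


dim(H_1 x H_2) = 4 * 3
= 12

12


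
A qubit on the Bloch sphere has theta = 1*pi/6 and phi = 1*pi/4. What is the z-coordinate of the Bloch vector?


theta = 0.5236, phi = 0.7854
r_z = cos(theta) = 0.8660

0.8660


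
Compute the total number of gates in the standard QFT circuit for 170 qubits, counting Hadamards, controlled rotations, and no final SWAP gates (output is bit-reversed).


Hadamard gates: 170
Controlled rotations: n*(n-1)/2 = 170*169/2 = 14365
SWAP gates: 0 (omitted)
Total = 170 + 14365
= 14535

14535


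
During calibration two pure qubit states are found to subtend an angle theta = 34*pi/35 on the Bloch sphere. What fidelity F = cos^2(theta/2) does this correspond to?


For states separated by angle theta on Bloch sphere:
F = cos^2(theta/2)
theta = 34*pi/35 = 3.0518
theta/2 = 1.5259
cos(theta/2) = 0.0449
F = 0.0020

0.0020


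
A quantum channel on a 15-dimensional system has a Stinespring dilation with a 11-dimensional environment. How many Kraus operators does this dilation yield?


Tracing out the environment in an orthonormal basis {|i>_E} gives Kraus operators K_i = <i|_E U |0>_E.
Number of Kraus operators = dim(H_env) = d_env
= 11

11


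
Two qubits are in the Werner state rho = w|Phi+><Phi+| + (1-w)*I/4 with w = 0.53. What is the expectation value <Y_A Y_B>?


|Phi+> = (|00> + |11>)/sqrt(2)
For the pure Bell state, <Y_A Y_B> = -1 (Bell-state Pauli correlator).
The maximally-mixed part I/4 has tr(I/4 * P tensor P) = 0 for any traceless Pauli P.
So <Y_A Y_B>_rho = w * (-1) + (1 - w) * 0
= 0.53 * (-1)
= -0.5300

-0.5300


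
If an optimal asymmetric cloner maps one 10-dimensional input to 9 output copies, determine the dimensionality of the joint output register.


Output space = H^(tensor 9) where dim(H) = 10
dim = 10^9
= 100 (after 2 factors)
= 1000 (after 3 factors)
= 10000 (after 4 factors)
= 100000 (after 5 factors)
= 1000000 (after 6 factors)
= 10000000 (after 7 factors)
= 100000000 (after 8 factors)
= 1000000000 (after 9 factors)
= 1000000000

1000000000


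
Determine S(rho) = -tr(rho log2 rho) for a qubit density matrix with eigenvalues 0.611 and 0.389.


S = -p*log2(p) - (1-p)*log2(1-p)
p = 0.6110, 1-p = 0.3890
= -0.6110 * log2(0.6110) - 0.3890 * log2(0.3890)
= -(-0.4343) - (-0.5299)
= 0.9642

0.9642


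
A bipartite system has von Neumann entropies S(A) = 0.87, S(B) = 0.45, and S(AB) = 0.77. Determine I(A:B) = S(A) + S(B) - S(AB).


I(A:B) = S(A) + S(B) - S(AB)
= 0.87 + 0.45 - 0.77
= 0.5500

0.5500


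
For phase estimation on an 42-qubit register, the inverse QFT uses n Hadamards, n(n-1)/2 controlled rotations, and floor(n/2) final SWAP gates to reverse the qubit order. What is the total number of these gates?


Hadamard gates: 42
Controlled rotations: n*(n-1)/2 = 42*41/2 = 861
SWAP gates: floor(n/2) = floor(42/2) = 21
Total = 42 + 861 + 21
= 924

924


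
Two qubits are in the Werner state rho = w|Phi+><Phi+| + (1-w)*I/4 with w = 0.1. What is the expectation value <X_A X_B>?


|Phi+> = (|00> + |11>)/sqrt(2)
For the pure Bell state, <X_A X_B> = +1 (Bell-state Pauli correlator).
The maximally-mixed part I/4 has tr(I/4 * P tensor P) = 0 for any traceless Pauli P.
So <X_A X_B>_rho = w * (+1) + (1 - w) * 0
= 0.1 * (+1)
= 0.1000

0.1000


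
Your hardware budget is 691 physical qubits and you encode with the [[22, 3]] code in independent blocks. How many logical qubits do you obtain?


Each code block uses 22 physical qubits for 3 logical qubit(s).
Number of complete blocks = floor(691 / 22) = 31
Logical qubits = 31 * 3
= 93

93


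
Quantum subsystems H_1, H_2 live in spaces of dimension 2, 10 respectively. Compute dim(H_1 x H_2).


dim(H_1 x H_2) = 2 * 10
= 20

20


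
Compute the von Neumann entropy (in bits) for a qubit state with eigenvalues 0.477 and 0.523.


S = -p*log2(p) - (1-p)*log2(1-p)
p = 0.4770, 1-p = 0.5230
= -0.4770 * log2(0.4770) - 0.5230 * log2(0.5230)
= -(-0.5094) - (-0.4891)
= 0.9985

0.9985


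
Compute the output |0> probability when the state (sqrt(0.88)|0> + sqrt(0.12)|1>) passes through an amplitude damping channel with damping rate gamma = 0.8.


For amplitude damping with parameter gamma on state sqrt(a)|0> + sqrt(b)|1>:
alpha^2 = 0.88, beta^2 = 0.12
P(|0>) = alpha^2 + gamma * beta^2
= 0.88 + 0.8 * 0.12
= 0.88 + 0.0960
= 0.9760

0.9760


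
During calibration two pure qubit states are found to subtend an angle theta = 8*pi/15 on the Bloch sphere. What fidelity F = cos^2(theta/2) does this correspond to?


For states separated by angle theta on Bloch sphere:
F = cos^2(theta/2)
theta = 8*pi/15 = 1.6755
theta/2 = 0.8378
cos(theta/2) = 0.6691
F = 0.4477

0.4477


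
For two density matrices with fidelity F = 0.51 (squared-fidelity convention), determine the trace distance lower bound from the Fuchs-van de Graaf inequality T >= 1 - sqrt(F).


Fuchs-van de Graaf (squared-fidelity convention): 1 - sqrt(F) <= T <= sqrt(1 - F).
Lower bound: T >= 1 - sqrt(F)
sqrt(F) = sqrt(0.51) = 0.7141
T >= 1 - 0.7141
T >= 0.2859

0.2859


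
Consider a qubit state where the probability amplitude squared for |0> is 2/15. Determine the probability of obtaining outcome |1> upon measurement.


|alpha|^2 = 2/15 = 0.1333
|beta|^2 = 1 - 2/15 = 13/15 = 0.8667
P(|1>) = |beta|^2 = 0.8667

0.8667


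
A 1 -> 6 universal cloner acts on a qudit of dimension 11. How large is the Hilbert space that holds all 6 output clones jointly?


Output space = H^(tensor 6) where dim(H) = 11
dim = 11^6
= 121 (after 2 factors)
= 1331 (after 3 factors)
= 14641 (after 4 factors)
= 161051 (after 5 factors)
= 1771561 (after 6 factors)
= 1771561

1771561


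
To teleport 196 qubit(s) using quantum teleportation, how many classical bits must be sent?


Quantum teleportation requires 2 classical bits per qubit teleported.
196 qubit(s) -> 2 * 196 = 392 classical bits

392


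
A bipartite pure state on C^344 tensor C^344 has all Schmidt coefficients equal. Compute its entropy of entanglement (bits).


For a maximally entangled state in d x d:
S = log2(d) = log2(344)
= 8.4263

8.4263


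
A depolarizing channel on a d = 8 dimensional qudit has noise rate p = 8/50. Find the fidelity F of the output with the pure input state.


F = (1-p) + p/d
= (1 - 0.1600) + 0.1600/8
= 0.8400 + 0.0200
= 0.8600

0.8600


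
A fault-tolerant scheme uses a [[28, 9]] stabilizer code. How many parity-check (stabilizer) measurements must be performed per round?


For an [[n,k]] stabilizer code:
Number of stabilizer generators = n - k
= 28 - 9
= 19

19


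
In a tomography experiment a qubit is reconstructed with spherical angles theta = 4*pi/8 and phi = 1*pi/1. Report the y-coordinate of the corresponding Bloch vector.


theta = 1.5708, phi = 3.1416
r_y = sin(theta)*sin(phi) = 1.0000 * 0.0000
r_y = 0.0000

0.0000


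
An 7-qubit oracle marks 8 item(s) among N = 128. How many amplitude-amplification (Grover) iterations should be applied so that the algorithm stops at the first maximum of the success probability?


After j Grover iterations the success probability is P(j) = sin^2((2j+1)*theta), where sin(theta) = sqrt(k/N).
N = 2^7 = 128, k = 8
sin(theta) = sqrt(k/N) = 0.25
theta = arcsin(sqrt(k/N)) = 0.2526802551 rad
P(j) reaches its first maximum when (2j+1)*theta is as close as possible to pi/2, i.e. j = round(pi/(4*theta) - 1/2).
pi/(4*theta) - 1/2 = 2.6083
(For comparison, the common estimate pi/4 * sqrt(N/k) = 3.1416; the exact maximiser is used here.)
Optimal iterations = 3

3


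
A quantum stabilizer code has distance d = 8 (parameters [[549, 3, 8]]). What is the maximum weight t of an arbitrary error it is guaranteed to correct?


Code parameters: [[549, 3, 8]], distance d = 8.
Number of correctable errors = floor((d-1)/2)
= floor((8 - 1)/2)
= floor(7/2)
= 3

3


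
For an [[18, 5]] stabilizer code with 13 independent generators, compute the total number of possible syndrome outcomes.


Each stabilizer generator gives a binary (+1 or -1) measurement outcome.
With 13 independent generators:
Total syndromes = 2^13
= 8192

8192


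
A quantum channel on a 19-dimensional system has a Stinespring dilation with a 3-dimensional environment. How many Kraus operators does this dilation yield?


Tracing out the environment in an orthonormal basis {|i>_E} gives Kraus operators K_i = <i|_E U |0>_E.
Number of Kraus operators = dim(H_env) = d_env
= 3

3


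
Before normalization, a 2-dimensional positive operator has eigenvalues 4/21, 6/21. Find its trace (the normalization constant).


tr(M) = sum of eigenvalues
= 4/21 + 6/21
= 10/21
= 0.4762

0.4762


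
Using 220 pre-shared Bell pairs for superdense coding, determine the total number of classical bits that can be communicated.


Superdense coding allows 2 classical bits per shared entangled pair.
220 pair(s) -> 2 * 220 = 440 classical bits

440


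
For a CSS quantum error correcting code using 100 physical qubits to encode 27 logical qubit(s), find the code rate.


Code rate R = k/n
= 27/100
= 0.2700

0.2700


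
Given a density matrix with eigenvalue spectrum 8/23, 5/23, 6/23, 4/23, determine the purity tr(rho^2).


tr(rho^2) = sum of eigenvalues squared
= (8/23)^2 + (5/23)^2 + (6/23)^2 + (4/23)^2
= (64 + 25 + 36 + 16) / 529
= 141/529
= 0.2665

0.2665


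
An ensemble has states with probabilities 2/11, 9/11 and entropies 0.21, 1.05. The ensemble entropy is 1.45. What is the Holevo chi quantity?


chi = S(rho) - sum_i p_i * S(rho_i)
Weighted entropy = 2/11 * 0.21 + 9/11 * 1.05
= 0.8973
chi = 1.45 - 0.8973
= 0.5527

0.5527


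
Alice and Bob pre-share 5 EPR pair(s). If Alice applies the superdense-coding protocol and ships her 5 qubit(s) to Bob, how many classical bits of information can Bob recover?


Superdense coding allows 2 classical bits per shared entangled pair.
5 pair(s) -> 2 * 5 = 10 classical bits

10


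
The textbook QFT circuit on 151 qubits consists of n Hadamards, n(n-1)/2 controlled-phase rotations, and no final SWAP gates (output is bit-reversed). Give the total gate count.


Hadamard gates: 151
Controlled rotations: n*(n-1)/2 = 151*150/2 = 11325
SWAP gates: 0 (omitted)
Total = 151 + 11325
= 11476

11476


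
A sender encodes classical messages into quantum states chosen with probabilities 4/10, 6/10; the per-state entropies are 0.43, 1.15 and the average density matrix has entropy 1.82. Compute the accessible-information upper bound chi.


chi = S(rho) - sum_i p_i * S(rho_i)
Weighted entropy = 4/10 * 0.43 + 6/10 * 1.15
= 0.8620
chi = 1.82 - 0.8620
= 0.9580

0.9580


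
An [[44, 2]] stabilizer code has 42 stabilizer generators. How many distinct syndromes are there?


Each stabilizer generator gives a binary (+1 or -1) measurement outcome.
With 42 independent generators:
Total syndromes = 2^42
= 4398046511104

4398046511104


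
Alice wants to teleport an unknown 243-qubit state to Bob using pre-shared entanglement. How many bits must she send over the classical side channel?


Quantum teleportation requires 2 classical bits per qubit teleported.
243 qubit(s) -> 2 * 243 = 486 classical bits

486


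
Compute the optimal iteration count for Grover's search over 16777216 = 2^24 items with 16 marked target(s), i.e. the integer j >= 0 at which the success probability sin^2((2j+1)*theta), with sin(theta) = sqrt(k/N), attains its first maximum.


After j Grover iterations the success probability is P(j) = sin^2((2j+1)*theta), where sin(theta) = sqrt(k/N).
N = 2^24 = 16777216, k = 16
sin(theta) = sqrt(k/N) = 0.0009765625
theta = arcsin(sqrt(k/N)) = 0.0009765626552 rad
P(j) reaches its first maximum when (2j+1)*theta is as close as possible to pi/2, i.e. j = round(pi/(4*theta) - 1/2).
pi/(4*theta) - 1/2 = 803.7476
(For comparison, the common estimate pi/4 * sqrt(N/k) = 804.2477; the exact maximiser is used here.)
Optimal iterations = 804

804


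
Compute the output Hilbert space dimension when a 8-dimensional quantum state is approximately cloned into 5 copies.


Output space = H^(tensor 5) where dim(H) = 8
dim = 8^5
= 64 (after 2 factors)
= 512 (after 3 factors)
= 4096 (after 4 factors)
= 32768 (after 5 factors)
= 32768

32768


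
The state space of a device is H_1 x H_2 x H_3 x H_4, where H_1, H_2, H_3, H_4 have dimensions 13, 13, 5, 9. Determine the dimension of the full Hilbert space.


dim(H_1 x H_2 x H_3 x H_4) = 13 * 13 * 5 * 9
= 169 * 5 * 9
= 845 * 9
= 7605

7605


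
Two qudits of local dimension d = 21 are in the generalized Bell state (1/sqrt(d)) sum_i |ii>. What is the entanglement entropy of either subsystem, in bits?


For a maximally entangled state in d x d:
S = log2(d) = log2(21)
= 4.3923

4.3923


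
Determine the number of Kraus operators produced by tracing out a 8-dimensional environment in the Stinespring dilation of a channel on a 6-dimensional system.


Tracing out the environment in an orthonormal basis {|i>_E} gives Kraus operators K_i = <i|_E U |0>_E.
Number of Kraus operators = dim(H_env) = d_env
= 8

8


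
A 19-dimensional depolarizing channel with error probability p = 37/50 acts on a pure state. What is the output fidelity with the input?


F = (1-p) + p/d
= (1 - 0.7400) + 0.7400/19
= 0.2600 + 0.0389
= 0.2989

0.2989


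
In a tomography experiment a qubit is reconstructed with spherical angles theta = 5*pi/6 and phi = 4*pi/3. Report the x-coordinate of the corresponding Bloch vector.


theta = 2.6180, phi = 4.1888
r_x = sin(theta)*cos(phi) = 0.5000 * -0.5000
r_x = -0.2500

-0.2500


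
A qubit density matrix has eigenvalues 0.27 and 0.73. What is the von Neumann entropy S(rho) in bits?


S = -p*log2(p) - (1-p)*log2(1-p)
p = 0.2700, 1-p = 0.7300
= -0.2700 * log2(0.2700) - 0.7300 * log2(0.7300)
= -(-0.5100) - (-0.3314)
= 0.8415

0.8415


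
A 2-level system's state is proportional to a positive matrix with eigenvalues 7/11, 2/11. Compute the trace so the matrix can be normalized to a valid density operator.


tr(M) = sum of eigenvalues
= 7/11 + 2/11
= 9/11
= 0.8182

0.8182


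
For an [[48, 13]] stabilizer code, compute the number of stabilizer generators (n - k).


For an [[n,k]] stabilizer code:
Number of stabilizer generators = n - k
= 48 - 13
= 35

35


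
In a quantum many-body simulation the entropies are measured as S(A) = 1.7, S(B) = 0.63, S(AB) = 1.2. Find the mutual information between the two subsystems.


I(A:B) = S(A) + S(B) - S(AB)
= 1.7 + 0.63 - 1.2
= 1.1300

1.1300


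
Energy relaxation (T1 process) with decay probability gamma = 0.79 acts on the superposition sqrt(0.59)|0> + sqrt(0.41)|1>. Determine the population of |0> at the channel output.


For amplitude damping with parameter gamma on state sqrt(a)|0> + sqrt(b)|1>:
alpha^2 = 0.59, beta^2 = 0.41
P(|0>) = alpha^2 + gamma * beta^2
= 0.59 + 0.79 * 0.41
= 0.59 + 0.3239
= 0.9139

0.9139


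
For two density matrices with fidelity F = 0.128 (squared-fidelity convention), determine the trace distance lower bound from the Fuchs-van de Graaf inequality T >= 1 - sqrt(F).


Fuchs-van de Graaf (squared-fidelity convention): 1 - sqrt(F) <= T <= sqrt(1 - F).
Lower bound: T >= 1 - sqrt(F)
sqrt(F) = sqrt(0.128) = 0.3578
T >= 1 - 0.3578
T >= 0.6422

0.6422


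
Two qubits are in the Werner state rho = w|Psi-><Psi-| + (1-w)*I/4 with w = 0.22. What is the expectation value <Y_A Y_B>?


|Psi-> = (|01> - |10>)/sqrt(2)
For the pure Bell state, <Y_A Y_B> = -1 (Bell-state Pauli correlator).
The maximally-mixed part I/4 has tr(I/4 * P tensor P) = 0 for any traceless Pauli P.
So <Y_A Y_B>_rho = w * (-1) + (1 - w) * 0
= 0.22 * (-1)
= -0.2200

-0.2200


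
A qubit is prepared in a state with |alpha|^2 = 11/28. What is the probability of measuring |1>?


|alpha|^2 = 11/28 = 0.3929
|beta|^2 = 1 - 11/28 = 17/28 = 0.6071
P(|1>) = |beta|^2 = 0.6071

0.6071


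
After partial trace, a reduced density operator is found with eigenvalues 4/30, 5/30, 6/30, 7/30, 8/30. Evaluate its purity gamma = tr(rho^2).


tr(rho^2) = sum of eigenvalues squared
= (4/30)^2 + (5/30)^2 + (6/30)^2 + (7/30)^2 + (8/30)^2
= (16 + 25 + 36 + 49 + 64) / 900
= 190/900
= 0.2111

0.2111


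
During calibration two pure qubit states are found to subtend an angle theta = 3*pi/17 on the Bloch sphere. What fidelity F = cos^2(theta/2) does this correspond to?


For states separated by angle theta on Bloch sphere:
F = cos^2(theta/2)
theta = 3*pi/17 = 0.5544
theta/2 = 0.2772
cos(theta/2) = 0.9618
F = 0.9251

0.9251


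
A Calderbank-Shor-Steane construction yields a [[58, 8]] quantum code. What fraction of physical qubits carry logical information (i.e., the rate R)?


Code rate R = k/n
= 8/58
= 0.1379

0.1379


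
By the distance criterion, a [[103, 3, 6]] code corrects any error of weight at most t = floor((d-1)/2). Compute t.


Code parameters: [[103, 3, 6]], distance d = 6.
Number of correctable errors = floor((d-1)/2)
= floor((6 - 1)/2)
= floor(5/2)
= 2

2


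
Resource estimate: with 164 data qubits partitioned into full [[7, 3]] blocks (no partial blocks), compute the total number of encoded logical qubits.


Each code block uses 7 physical qubits for 3 logical qubit(s).
Number of complete blocks = floor(164 / 7) = 23
Logical qubits = 23 * 3
= 69

69


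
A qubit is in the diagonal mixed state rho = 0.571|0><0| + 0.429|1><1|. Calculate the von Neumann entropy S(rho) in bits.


S = -p*log2(p) - (1-p)*log2(1-p)
p = 0.5710, 1-p = 0.4290
= -0.5710 * log2(0.5710) - 0.4290 * log2(0.4290)
= -(-0.4616) - (-0.5238)
= 0.9854

0.9854


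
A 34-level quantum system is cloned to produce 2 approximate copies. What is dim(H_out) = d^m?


Output space = H^(tensor 2) where dim(H) = 34
dim = 34^2
= 1156

1156


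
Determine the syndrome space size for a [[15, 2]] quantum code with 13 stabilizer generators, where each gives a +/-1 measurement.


Each stabilizer generator gives a binary (+1 or -1) measurement outcome.
With 13 independent generators:
Total syndromes = 2^13
= 8192

8192


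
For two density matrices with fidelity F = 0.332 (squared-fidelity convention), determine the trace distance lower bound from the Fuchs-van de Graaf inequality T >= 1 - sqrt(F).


Fuchs-van de Graaf (squared-fidelity convention): 1 - sqrt(F) <= T <= sqrt(1 - F).
Lower bound: T >= 1 - sqrt(F)
sqrt(F) = sqrt(0.332) = 0.5762
T >= 1 - 0.5762
T >= 0.4238

0.4238


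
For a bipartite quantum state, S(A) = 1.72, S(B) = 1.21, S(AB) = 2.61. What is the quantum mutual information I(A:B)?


I(A:B) = S(A) + S(B) - S(AB)
= 1.72 + 1.21 - 2.61
= 0.3200

0.3200


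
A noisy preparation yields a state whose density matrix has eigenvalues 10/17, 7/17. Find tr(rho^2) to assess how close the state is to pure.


tr(rho^2) = sum of eigenvalues squared
= (10/17)^2 + (7/17)^2
= (100 + 49) / 289
= 149/289
= 0.5156

0.5156


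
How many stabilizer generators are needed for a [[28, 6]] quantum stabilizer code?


For an [[n,k]] stabilizer code:
Number of stabilizer generators = n - k
= 28 - 6
= 22

22


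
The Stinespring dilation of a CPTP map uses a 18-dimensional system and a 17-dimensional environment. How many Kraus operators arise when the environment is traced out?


Tracing out the environment in an orthonormal basis {|i>_E} gives Kraus operators K_i = <i|_E U |0>_E.
Number of Kraus operators = dim(H_env) = d_env
= 17

17


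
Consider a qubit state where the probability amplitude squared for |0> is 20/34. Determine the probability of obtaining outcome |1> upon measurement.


|alpha|^2 = 20/34 = 0.5882
|beta|^2 = 1 - 20/34 = 14/34 = 0.4118
P(|1>) = |beta|^2 = 0.4118

0.4118


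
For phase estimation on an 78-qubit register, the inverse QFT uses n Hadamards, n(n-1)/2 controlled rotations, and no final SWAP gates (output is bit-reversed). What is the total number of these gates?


Hadamard gates: 78
Controlled rotations: n*(n-1)/2 = 78*77/2 = 3003
SWAP gates: 0 (omitted)
Total = 78 + 3003
= 3081

3081


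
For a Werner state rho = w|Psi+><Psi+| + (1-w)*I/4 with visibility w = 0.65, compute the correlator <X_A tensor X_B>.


|Psi+> = (|01> + |10>)/sqrt(2)
For the pure Bell state, <X_A X_B> = +1 (Bell-state Pauli correlator).
The maximally-mixed part I/4 has tr(I/4 * P tensor P) = 0 for any traceless Pauli P.
So <X_A X_B>_rho = w * (+1) + (1 - w) * 0
= 0.65 * (+1)
= 0.6500

0.6500


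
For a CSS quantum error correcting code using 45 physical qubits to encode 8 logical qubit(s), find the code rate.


Code rate R = k/n
= 8/45
= 0.1778

0.1778


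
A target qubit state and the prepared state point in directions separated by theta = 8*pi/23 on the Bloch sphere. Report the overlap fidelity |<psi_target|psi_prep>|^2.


For states separated by angle theta on Bloch sphere:
F = cos^2(theta/2)
theta = 8*pi/23 = 1.0927
theta/2 = 0.5464
cos(theta/2) = 0.8544
F = 0.7300

0.7300


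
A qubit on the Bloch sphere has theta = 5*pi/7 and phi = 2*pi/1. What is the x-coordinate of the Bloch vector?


theta = 2.2440, phi = 6.2832
r_x = sin(theta)*cos(phi) = 0.7818 * 1.0000
r_x = 0.7818

0.7818


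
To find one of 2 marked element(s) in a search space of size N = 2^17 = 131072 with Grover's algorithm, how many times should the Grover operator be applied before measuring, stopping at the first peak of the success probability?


After j Grover iterations the success probability is P(j) = sin^2((2j+1)*theta), where sin(theta) = sqrt(k/N).
N = 2^17 = 131072, k = 2
sin(theta) = sqrt(k/N) = 0.00390625
theta = arcsin(sqrt(k/N)) = 0.003906259934 rad
P(j) reaches its first maximum when (2j+1)*theta is as close as possible to pi/2, i.e. j = round(pi/(4*theta) - 1/2).
pi/(4*theta) - 1/2 = 200.5614
(For comparison, the common estimate pi/4 * sqrt(N/k) = 201.0619; the exact maximiser is used here.)
Optimal iterations = 201

201


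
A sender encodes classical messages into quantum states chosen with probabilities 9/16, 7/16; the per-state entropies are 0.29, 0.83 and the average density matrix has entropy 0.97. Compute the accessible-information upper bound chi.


chi = S(rho) - sum_i p_i * S(rho_i)
Weighted entropy = 9/16 * 0.29 + 7/16 * 0.83
= 0.5262
chi = 0.97 - 0.5262
= 0.4437

0.4437


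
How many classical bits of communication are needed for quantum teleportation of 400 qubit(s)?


Quantum teleportation requires 2 classical bits per qubit teleported.
400 qubit(s) -> 2 * 400 = 800 classical bits

800


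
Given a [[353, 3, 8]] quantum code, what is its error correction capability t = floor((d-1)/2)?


Code parameters: [[353, 3, 8]], distance d = 8.
Number of correctable errors = floor((d-1)/2)
= floor((8 - 1)/2)
= floor(7/2)
= 3

3


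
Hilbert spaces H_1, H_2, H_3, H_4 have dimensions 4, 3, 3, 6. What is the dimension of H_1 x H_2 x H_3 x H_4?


dim(H_1 x H_2 x H_3 x H_4) = 4 * 3 * 3 * 6
= 12 * 3 * 6
= 36 * 6
= 216

216


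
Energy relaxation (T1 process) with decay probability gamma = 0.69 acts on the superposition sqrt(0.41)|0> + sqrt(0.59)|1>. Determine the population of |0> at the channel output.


For amplitude damping with parameter gamma on state sqrt(a)|0> + sqrt(b)|1>:
alpha^2 = 0.41, beta^2 = 0.59
P(|0>) = alpha^2 + gamma * beta^2
= 0.41 + 0.69 * 0.59
= 0.41 + 0.4071
= 0.8171

0.8171


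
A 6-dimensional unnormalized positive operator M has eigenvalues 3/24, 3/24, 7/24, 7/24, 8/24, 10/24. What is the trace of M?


tr(M) = sum of eigenvalues
= 3/24 + 3/24 + 7/24 + 7/24 + 8/24 + 10/24
= 38/24
= 1.5833

1.5833


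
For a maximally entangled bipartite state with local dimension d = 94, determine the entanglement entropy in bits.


For a maximally entangled state in d x d:
S = log2(d) = log2(94)
= 6.5546

6.5546


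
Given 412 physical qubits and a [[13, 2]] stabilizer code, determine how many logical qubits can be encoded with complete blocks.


Each code block uses 13 physical qubits for 2 logical qubit(s).
Number of complete blocks = floor(412 / 13) = 31
Logical qubits = 31 * 2
= 62

62


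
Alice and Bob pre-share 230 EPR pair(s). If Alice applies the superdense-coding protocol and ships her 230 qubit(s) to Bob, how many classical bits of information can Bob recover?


Superdense coding allows 2 classical bits per shared entangled pair.
230 pair(s) -> 2 * 230 = 460 classical bits

460


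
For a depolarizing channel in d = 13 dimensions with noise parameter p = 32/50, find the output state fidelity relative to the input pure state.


F = (1-p) + p/d
= (1 - 0.6400) + 0.6400/13
= 0.3600 + 0.0492
= 0.4092

0.4092


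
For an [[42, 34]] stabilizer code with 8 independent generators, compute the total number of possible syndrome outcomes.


Each stabilizer generator gives a binary (+1 or -1) measurement outcome.
With 8 independent generators:
Total syndromes = 2^8
= 256

256


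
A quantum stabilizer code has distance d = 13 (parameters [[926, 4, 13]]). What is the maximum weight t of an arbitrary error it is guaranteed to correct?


Code parameters: [[926, 4, 13]], distance d = 13.
Number of correctable errors = floor((d-1)/2)
= floor((13 - 1)/2)
= floor(12/2)
= 6

6


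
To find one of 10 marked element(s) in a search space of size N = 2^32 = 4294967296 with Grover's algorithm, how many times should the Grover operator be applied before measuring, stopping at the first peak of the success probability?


After j Grover iterations the success probability is P(j) = sin^2((2j+1)*theta), where sin(theta) = sqrt(k/N).
N = 2^32 = 4294967296, k = 10
sin(theta) = sqrt(k/N) = 4.825252777e-05
theta = arcsin(sqrt(k/N)) = 4.825252779e-05 rad
P(j) reaches its first maximum when (2j+1)*theta is as close as possible to pi/2, i.e. j = round(pi/(4*theta) - 1/2).
pi/(4*theta) - 1/2 = 16276.3294
(For comparison, the common estimate pi/4 * sqrt(N/k) = 16276.8294; the exact maximiser is used here.)
Optimal iterations = 16276

16276


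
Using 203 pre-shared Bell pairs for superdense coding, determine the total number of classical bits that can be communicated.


Superdense coding allows 2 classical bits per shared entangled pair.
203 pair(s) -> 2 * 203 = 406 classical bits

406


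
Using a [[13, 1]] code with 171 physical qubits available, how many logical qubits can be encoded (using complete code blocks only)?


Each code block uses 13 physical qubits for 1 logical qubit(s).
Number of complete blocks = floor(171 / 13) = 13
Logical qubits = 13 * 1
= 13

13


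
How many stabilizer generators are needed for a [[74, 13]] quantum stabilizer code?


For an [[n,k]] stabilizer code:
Number of stabilizer generators = n - k
= 74 - 13
= 61

61


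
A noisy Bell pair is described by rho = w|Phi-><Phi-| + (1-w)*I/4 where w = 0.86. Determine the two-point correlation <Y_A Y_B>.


|Phi-> = (|00> - |11>)/sqrt(2)
For the pure Bell state, <Y_A Y_B> = +1 (Bell-state Pauli correlator).
The maximally-mixed part I/4 has tr(I/4 * P tensor P) = 0 for any traceless Pauli P.
So <Y_A Y_B>_rho = w * (+1) + (1 - w) * 0
= 0.86 * (+1)
= 0.8600

0.8600


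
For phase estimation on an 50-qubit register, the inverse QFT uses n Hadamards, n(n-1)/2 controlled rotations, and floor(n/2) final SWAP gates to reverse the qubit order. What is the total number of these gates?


Hadamard gates: 50
Controlled rotations: n*(n-1)/2 = 50*49/2 = 1225
SWAP gates: floor(n/2) = floor(50/2) = 25
Total = 50 + 1225 + 25
= 1300

1300


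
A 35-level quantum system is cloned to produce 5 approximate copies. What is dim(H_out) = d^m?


Output space = H^(tensor 5) where dim(H) = 35
dim = 35^5
= 1225 (after 2 factors)
= 42875 (after 3 factors)
= 1500625 (after 4 factors)
= 52521875 (after 5 factors)
= 52521875

52521875


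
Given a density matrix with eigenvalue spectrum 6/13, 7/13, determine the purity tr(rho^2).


tr(rho^2) = sum of eigenvalues squared
= (6/13)^2 + (7/13)^2
= (36 + 49) / 169
= 85/169
= 0.5030

0.5030


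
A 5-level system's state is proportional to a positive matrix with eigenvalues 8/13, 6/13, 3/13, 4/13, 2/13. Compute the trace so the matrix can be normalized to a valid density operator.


tr(M) = sum of eigenvalues
= 8/13 + 6/13 + 3/13 + 4/13 + 2/13
= 23/13
= 1.7692

1.7692


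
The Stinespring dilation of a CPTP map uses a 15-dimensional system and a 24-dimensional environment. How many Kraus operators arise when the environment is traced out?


Tracing out the environment in an orthonormal basis {|i>_E} gives Kraus operators K_i = <i|_E U |0>_E.
Number of Kraus operators = dim(H_env) = d_env
= 24

24


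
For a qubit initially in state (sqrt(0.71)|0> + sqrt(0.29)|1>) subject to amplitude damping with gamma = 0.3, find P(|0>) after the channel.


For amplitude damping with parameter gamma on state sqrt(a)|0> + sqrt(b)|1>:
alpha^2 = 0.71, beta^2 = 0.29
P(|0>) = alpha^2 + gamma * beta^2
= 0.71 + 0.3 * 0.29
= 0.71 + 0.0870
= 0.7970

0.7970


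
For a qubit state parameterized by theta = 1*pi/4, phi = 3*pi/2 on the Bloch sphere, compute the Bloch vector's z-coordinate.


theta = 0.7854, phi = 4.7124
r_z = cos(theta) = 0.7071

0.7071


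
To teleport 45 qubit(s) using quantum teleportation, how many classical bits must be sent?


Quantum teleportation requires 2 classical bits per qubit teleported.
45 qubit(s) -> 2 * 45 = 90 classical bits

90


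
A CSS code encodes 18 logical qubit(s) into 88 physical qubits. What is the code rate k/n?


Code rate R = k/n
= 18/88
= 0.2045

0.2045


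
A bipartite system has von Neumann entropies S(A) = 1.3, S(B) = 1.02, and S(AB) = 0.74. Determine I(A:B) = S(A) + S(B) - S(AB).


I(A:B) = S(A) + S(B) - S(AB)
= 1.3 + 1.02 - 0.74
= 1.5800

1.5800


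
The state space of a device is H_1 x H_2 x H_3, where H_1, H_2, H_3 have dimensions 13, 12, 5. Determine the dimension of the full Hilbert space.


dim(H_1 x H_2 x H_3) = 13 * 12 * 5
= 156 * 5
= 780

780


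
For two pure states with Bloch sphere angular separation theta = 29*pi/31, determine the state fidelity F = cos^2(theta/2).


For states separated by angle theta on Bloch sphere:
F = cos^2(theta/2)
theta = 29*pi/31 = 2.9389
theta/2 = 1.4695
cos(theta/2) = 0.1012
F = 0.0102

0.0102


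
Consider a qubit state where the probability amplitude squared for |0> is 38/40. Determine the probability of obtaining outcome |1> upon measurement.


|alpha|^2 = 38/40 = 0.9500
|beta|^2 = 1 - 38/40 = 2/40 = 0.0500
P(|1>) = |beta|^2 = 0.0500

0.0500


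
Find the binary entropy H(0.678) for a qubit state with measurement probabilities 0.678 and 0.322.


S = -p*log2(p) - (1-p)*log2(1-p)
p = 0.6780, 1-p = 0.3220
= -0.6780 * log2(0.6780) - 0.3220 * log2(0.3220)
= -(-0.3801) - (-0.5264)
= 0.9065

0.9065


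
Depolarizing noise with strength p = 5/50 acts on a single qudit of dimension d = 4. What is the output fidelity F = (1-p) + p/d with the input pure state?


F = (1-p) + p/d
= (1 - 0.1000) + 0.1000/4
= 0.9000 + 0.0250
= 0.9250

0.9250


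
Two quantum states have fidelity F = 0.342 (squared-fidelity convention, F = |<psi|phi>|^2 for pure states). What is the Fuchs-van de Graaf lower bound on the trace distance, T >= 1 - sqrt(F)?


Fuchs-van de Graaf (squared-fidelity convention): 1 - sqrt(F) <= T <= sqrt(1 - F).
Lower bound: T >= 1 - sqrt(F)
sqrt(F) = sqrt(0.342) = 0.5848
T >= 1 - 0.5848
T >= 0.4152

0.4152


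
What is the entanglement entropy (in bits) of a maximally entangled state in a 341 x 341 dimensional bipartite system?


For a maximally entangled state in d x d:
S = log2(d) = log2(341)
= 8.4136

8.4136


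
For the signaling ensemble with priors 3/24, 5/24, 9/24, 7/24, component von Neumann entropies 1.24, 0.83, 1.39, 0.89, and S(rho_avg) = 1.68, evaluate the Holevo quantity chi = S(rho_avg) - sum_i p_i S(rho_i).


chi = S(rho) - sum_i p_i * S(rho_i)
Weighted entropy = 3/24 * 1.24 + 5/24 * 0.83 + 9/24 * 1.39 + 7/24 * 0.89
= 1.1087
chi = 1.68 - 1.1087
= 0.5713

0.5713


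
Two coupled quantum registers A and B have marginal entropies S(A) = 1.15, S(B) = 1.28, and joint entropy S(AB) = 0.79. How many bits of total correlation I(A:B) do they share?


I(A:B) = S(A) + S(B) - S(AB)
= 1.15 + 1.28 - 0.79
= 1.6400

1.6400


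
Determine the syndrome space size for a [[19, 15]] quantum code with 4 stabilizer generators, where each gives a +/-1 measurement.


Each stabilizer generator gives a binary (+1 or -1) measurement outcome.
With 4 independent generators:
Total syndromes = 2^4
= 16

16


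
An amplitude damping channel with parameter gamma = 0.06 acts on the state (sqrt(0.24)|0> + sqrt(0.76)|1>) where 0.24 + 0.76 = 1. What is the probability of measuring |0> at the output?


For amplitude damping with parameter gamma on state sqrt(a)|0> + sqrt(b)|1>:
alpha^2 = 0.24, beta^2 = 0.76
P(|0>) = alpha^2 + gamma * beta^2
= 0.24 + 0.06 * 0.76
= 0.24 + 0.0456
= 0.2856

0.2856


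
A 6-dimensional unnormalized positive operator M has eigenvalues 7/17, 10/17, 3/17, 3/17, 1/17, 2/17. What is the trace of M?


tr(M) = sum of eigenvalues
= 7/17 + 10/17 + 3/17 + 3/17 + 1/17 + 2/17
= 26/17
= 1.5294

1.5294


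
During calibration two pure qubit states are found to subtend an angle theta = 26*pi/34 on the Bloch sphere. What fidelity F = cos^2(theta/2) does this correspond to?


For states separated by angle theta on Bloch sphere:
F = cos^2(theta/2)
theta = 26*pi/34 = 2.4024
theta/2 = 1.2012
cos(theta/2) = 0.3612
F = 0.1305

0.1305
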